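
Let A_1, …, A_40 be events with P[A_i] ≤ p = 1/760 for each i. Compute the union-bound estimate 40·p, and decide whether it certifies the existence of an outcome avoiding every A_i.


Union bound: P[∪_{i=1}^{40} A_i] ≤ Σ_i P[A_i] ≤ 40·p = 40·(1/760) = 1/19.
Numerically: 1/19 ≈ 0.052632.
Is 1/19 < 1? YES.
Since P[∪ A_i] ≤ 1/19 < 1, the complement has P[∩ A_i^c] ≥ 1 − 1/19 = 18/19 > 0, so some outcome avoids every A_i.

40·p = 1/19 ≈ 0.052632; existence CERTIFIED by the union bound.


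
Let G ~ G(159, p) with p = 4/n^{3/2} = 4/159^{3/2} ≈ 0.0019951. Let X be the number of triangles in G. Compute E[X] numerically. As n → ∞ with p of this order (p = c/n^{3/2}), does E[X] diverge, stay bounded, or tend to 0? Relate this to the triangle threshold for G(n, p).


Number of potential triangles: C(159, 3) = 657359.
Each occurs with probability p³ ≈ (0.0019951)³ ≈ 7.94132399e-09.
By linearity: E[X] = C(159, 3)·p³ ≈ 657359 · 7.94132399e-09 ≈ 0.005220.
Since α = 3/2 > 1, p = c/n^{3/2} = o(1/n) is below the triangle threshold p ~ 1/n. Asymptotically E[X] ~ (c³/6)·n^{3(1−α)} = (4³/6)·n^{-1.5} → 0, so by Markov's inequality G has no triangles w.h.p.

E[X] ≈ 0.005220; in regime p = Θ(1/n^{3/2}) E[X] tends to 0 (below the triangle threshold p ~ 1/n).


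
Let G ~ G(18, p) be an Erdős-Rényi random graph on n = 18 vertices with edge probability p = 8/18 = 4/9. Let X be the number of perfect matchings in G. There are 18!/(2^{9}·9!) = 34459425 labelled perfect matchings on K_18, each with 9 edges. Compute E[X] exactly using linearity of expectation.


K_18 has 18!/(2^{9}·9!) = 34459425 labelled perfect matchings.
For each such perfect matching H, let X_H = 1 if all 9 edges of H are present in G. Then P[X_H = 1] = p^{9} = (4/9)^{9} = 262144/387420489.
Summing the indicators: E[X] = Σ_H E[X_H] = 34459425 · p^{9} = 34459425 · 262144/387420489 = 111522611200/4782969.
Numerically: E[X] ≈ 23316.6.

E[X] = 34459425 · (4/9)^{9} = 111522611200/4782969 ≈ 23316.6.


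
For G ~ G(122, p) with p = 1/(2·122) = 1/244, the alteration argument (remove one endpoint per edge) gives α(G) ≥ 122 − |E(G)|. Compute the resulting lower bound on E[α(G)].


E[|E(G)|] = C(122, 2)·p = 7381 · (1/244) = 121/4.
E[α(G)] ≥ n − E[|E(G)|] = 122 − 121/4 = 367/4.
Numerically: ≈ 91.7500.
(This is only a lower bound; the true E[α(G)] may be larger.)

E[α(G)] ≥ 367/4 ≈ 91.7500.


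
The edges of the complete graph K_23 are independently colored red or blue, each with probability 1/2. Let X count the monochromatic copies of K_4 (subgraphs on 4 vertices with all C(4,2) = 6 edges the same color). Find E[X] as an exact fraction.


Let X = Σ_S X_S over the C(23, 4) = 8855 subsets S of size 4, where X_S = 1 if the K_4 on S is monochromatic.
For a fixed S, the K_4 on S has C(4, 2) = 6 edges. P[all 6 edges red] = (1/2)^6, and likewise for blue, so P[monochromatic] = 2·(1/2)^6 = 2^{1 − 6} = 1/32.
Summing: E[X] = C(23, 4) · 2^{1 − 6} = 8855 · 1/32 = 8855/32.
Numerically: E[X] ≈ 276.7188.

E[X] = C(23,4)·2^(1−C(4,2)) = 8855/32 ≈ 276.7188.


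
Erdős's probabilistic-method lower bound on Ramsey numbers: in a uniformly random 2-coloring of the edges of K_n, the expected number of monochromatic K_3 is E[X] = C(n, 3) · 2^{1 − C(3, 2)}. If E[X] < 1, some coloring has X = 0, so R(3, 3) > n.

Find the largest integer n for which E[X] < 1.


We need C(n, 3) · 2^{1 − 3} < 1, i.e. C(n, 3) < 2^{3 − 1} = 4.
Check values of n near the boundary:
  n = 3: C(3, 3) = 1; 1 < 4? YES
  n = 4: C(4, 3) = 4; 4 < 4? NO
  n = 5: C(5, 3) = 10; 10 < 4? NO
  n = 6: C(6, 3) = 20; 20 < 4? NO
The largest n with C(n, 3) < 4 is n = 3 (where E[X] = 1/4 ≈ 0.250). Hence R(3, 3) > 3, i.e. R(3, 3) ≥ 4.

Largest n = 3; hence R(3, 3) > 3.


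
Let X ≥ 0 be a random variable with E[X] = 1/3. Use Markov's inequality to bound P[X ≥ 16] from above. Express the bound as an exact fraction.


μ = E[X] = 1/3, a = 16.
Markov: P[X ≥ 16] ≤ μ/a = (1/3)/16 = 1/48.
Numerically: ≈ 0.02083.
(Since a = 16 > μ = 0.33333, the bound 1/48 is < 1 and informative.)

P[X ≥ 16] ≤ 1/48 ≈ 0.02083.


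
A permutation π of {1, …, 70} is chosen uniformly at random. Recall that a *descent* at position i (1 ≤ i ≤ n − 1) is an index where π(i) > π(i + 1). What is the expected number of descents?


Write X = Σ X_I over i = 1, …, 69, with X_I the indicator of one descent.
There are 69 indicators.
For each fixed i, the pair (π(i), π(i+1)) is a uniformly random ordered pair of distinct values from {1, …, 70}; by symmetry P[π(i) > π(i+1)] = 1/2.
By linearity: E[X] = 69 · (1/2) = (70 − 1) · (1/2) = 69/2 ≈ 34.500.

E[X] = 69/2 = 34.500.


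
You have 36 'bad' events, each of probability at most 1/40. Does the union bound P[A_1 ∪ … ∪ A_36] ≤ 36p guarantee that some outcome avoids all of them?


Union bound: P[∪_{i=1}^{36} A_i] ≤ Σ_i P[A_i] ≤ 36·p = 36·(1/40) = 9/10.
Numerically: 9/10 ≈ 0.900000.
Is 9/10 < 1? YES.
Since P[∪ A_i] ≤ 9/10 < 1, the complement has P[∩ A_i^c] ≥ 1 − 9/10 = 1/10 > 0, so some outcome avoids every A_i.

36·p = 9/10 ≈ 0.900000; existence CERTIFIED by the union bound.


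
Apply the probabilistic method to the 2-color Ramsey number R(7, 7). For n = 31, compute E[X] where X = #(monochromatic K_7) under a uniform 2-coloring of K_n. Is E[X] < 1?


E[X] = C(31, 7) · 2^{1 − 21} = 2629575 · 2^{−20} = 2629575/1048576.
As a reduced fraction: E[X] = 2629575/1048576 ≈ 2.50776.
Is E[X] < 1? NO.
Since E[X] ≥ 1, the first-moment bound is inconclusive at n = 31; it does NOT by itself certify R(7, 7) > 31.

E[X] = 2629575/1048576 ≈ 2.50776; E[X] ≥ 1; first-moment method inconclusive here.


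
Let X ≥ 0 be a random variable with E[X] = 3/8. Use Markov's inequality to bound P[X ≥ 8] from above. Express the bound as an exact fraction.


μ = E[X] = 3/8, a = 8.
Markov: P[X ≥ 8] ≤ μ/a = (3/8)/8 = 3/64.
Numerically: ≈ 0.04688.
(Since a = 8 > μ = 0.37500, the bound 3/64 is < 1 and informative.)

P[X ≥ 8] ≤ 3/64 ≈ 0.04688.


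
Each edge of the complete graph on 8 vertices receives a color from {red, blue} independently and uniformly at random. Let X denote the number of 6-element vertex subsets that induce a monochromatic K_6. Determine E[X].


Let X = Σ_S X_S over the C(8, 6) = 28 subsets S of size 6, where X_S = 1 if the K_6 on S is monochromatic.
For a fixed S, the K_6 on S has C(6, 2) = 15 edges. P[all 15 edges red] = (1/2)^15, and likewise for blue, so P[monochromatic] = 2·(1/2)^15 = 2^{1 − 15} = 1/16384.
By linearity: E[X] = C(8, 6) · 2^{1 − 15} = 28 · 1/16384 = 7/4096.
Numerically: E[X] ≈ 0.001709.

E[X] = C(8,6)·2^(1−C(6,2)) = 7/4096 ≈ 0.001709.


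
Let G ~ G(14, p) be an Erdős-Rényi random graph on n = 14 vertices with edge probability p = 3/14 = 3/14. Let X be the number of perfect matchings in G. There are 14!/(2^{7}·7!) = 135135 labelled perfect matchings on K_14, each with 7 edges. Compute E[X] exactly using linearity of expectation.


K_14 has 14!/(2^{7}·7!) = 135135 labelled perfect matchings.
For each such perfect matching H, let X_H = 1 if all 7 edges of H are present in G. Then P[X_H = 1] = p^{7} = (3/14)^{7} = 2187/105413504.
Summing the indicators: E[X] = Σ_H E[X_H] = 135135 · p^{7} = 135135 · 2187/105413504 = 42220035/15059072.
Numerically: E[X] ≈ 2.8036.

E[X] = 135135 · (3/14)^{7} = 42220035/15059072 ≈ 2.8036.


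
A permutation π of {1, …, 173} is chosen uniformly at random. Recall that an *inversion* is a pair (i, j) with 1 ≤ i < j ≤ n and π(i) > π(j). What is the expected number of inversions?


Write X = Σ X_I over the C(173, 2) = 14878 pairs i < j, with X_I the indicator of one inversion.
There are 14878 indicators.
For each fixed pair i < j, the values π(i) and π(j) are two distinct elements of {1, …, 173} in uniformly random order; by symmetry P[π(i) > π(j)] = 1/2.
By linearity: E[X] = 14878 · (1/2) = C(173, 2) · (1/2) = 14878/2 = 7439 ≈ 7439.000000.

E[X] = 7439 = 7439.000000.


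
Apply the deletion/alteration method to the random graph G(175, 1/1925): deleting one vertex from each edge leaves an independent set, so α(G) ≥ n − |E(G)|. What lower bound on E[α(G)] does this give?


E[|E(G)|] = C(175, 2)·p = 15225 · (1/1925) = 87/11.
E[α(G)] ≥ n − E[|E(G)|] = 175 − 87/11 = 1838/11.
Numerically: ≈ 167.0909.
(This is only a lower bound; the true E[α(G)] may be larger.)

E[α(G)] ≥ 1838/11 ≈ 167.0909.


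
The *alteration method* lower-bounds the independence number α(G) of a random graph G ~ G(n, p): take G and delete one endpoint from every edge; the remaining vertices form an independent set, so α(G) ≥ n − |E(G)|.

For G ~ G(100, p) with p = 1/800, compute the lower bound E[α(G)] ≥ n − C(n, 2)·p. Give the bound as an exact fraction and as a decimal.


E[|E(G)|] = C(100, 2)·p = 4950 · (1/800) = 99/16.
E[α(G)] ≥ n − E[|E(G)|] = 100 − 99/16 = 1501/16.
Numerically: ≈ 93.812500.
(This is only a lower bound; the true E[α(G)] may be larger.)

E[α(G)] ≥ 1501/16 ≈ 93.812500.


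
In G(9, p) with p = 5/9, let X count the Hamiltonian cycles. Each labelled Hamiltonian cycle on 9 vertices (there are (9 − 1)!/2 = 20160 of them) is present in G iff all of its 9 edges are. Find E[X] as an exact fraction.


K_9 has (9 − 1)!/2 = 20160 labelled Hamiltonian cycles.
For each such Hamiltonian cycle H, let X_H = 1 if all 9 edges of H are present in G. Then P[X_H = 1] = p^{9} = (5/9)^{9} = 1953125/387420489.
By linearity: E[X] = Σ_H E[X_H] = 20160 · p^{9} = 20160 · 1953125/387420489 = 4375000000/43046721.
Numerically: E[X] ≈ 101.6.

E[X] = 20160 · (5/9)^{9} = 4375000000/43046721 ≈ 101.6.


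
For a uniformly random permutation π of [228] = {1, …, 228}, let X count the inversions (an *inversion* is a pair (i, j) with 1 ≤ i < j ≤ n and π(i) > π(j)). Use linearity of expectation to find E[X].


Write X = Σ X_I over the C(228, 2) = 25878 pairs i < j, with X_I the indicator of one inversion.
There are 25878 indicators.
For each fixed pair i < j, the values π(i) and π(j) are two distinct elements of {1, …, 228} in uniformly random order; by symmetry P[π(i) > π(j)] = 1/2.
By linearity: E[X] = 25878 · (1/2) = C(228, 2) · (1/2) = 25878/2 = 12939 ≈ 12939.00000.

E[X] = 12939 = 12939.00000.


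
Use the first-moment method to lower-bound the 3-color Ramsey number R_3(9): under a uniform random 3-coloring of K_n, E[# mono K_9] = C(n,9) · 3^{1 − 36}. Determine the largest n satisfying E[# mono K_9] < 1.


We need C(n, 9) · 3^{1 − 36} < 1, i.e. C(n, 9) < 3^{36 − 1} = 50031545098999707.
Check values of n near the boundary:
  n = 295: C(295, 9) = 41221140106119260; 41221140106119260 < 50031545098999707? YES
  n = 296: C(296, 9) = 42513789098994080; 42513789098994080 < 50031545098999707? YES
  n = 297: C(297, 9) = 43842345008337645; 43842345008337645 < 50031545098999707? YES
  n = 298: C(298, 9) = 45207677551849890; 45207677551849890 < 50031545098999707? YES
  n = 299: C(299, 9) = 46610674441390059; 46610674441390059 < 50031545098999707? YES
  n = 300: C(300, 9) = 48052241692154700; 48052241692154700 < 50031545098999707? YES
  n = 301: C(301, 9) = 49533303936090975; 49533303936090975 < 50031545098999707? YES
  n = 302: C(302, 9) = 51054804739588650; 51054804739588650 < 50031545098999707? NO
The largest n with C(n, 9) < 50031545098999707 is n = 301 (where E[X] = 16511101312030325/16677181699666569 ≈ 0.990). Hence R_3(9) > 301, i.e. R_3(9) ≥ 302.

Largest n = 301; hence R_3(9) > 301.


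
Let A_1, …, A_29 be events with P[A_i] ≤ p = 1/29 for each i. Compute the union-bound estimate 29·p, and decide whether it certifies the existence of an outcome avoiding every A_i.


Union bound: P[∪_{i=1}^{29} A_i] ≤ Σ_i P[A_i] ≤ 29·p = 29·(1/29) = 1.
Numerically: 1 ≈ 1.000.
Is 1 < 1? NO.
Since the bound 1 is ≥ 1, the union bound is uninformative here; it does NOT by itself certify existence.

29·p = 1 ≈ 1.000; existence NOT certified by the union bound.


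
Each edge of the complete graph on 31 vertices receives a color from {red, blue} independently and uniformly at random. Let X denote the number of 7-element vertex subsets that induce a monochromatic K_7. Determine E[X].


Let X = Σ_S X_S over the C(31, 7) = 2629575 subsets S of size 7, where X_S = 1 if the K_7 on S is monochromatic.
For a fixed S, the K_7 on S has C(7, 2) = 21 edges. P[all 21 edges red] = (1/2)^21, and likewise for blue, so P[monochromatic] = 2·(1/2)^21 = 2^{1 − 21} = 1/1048576.
By linearity of expectation: E[X] = C(31, 7) · 2^{1 − 21} = 2629575 · 1/1048576 = 2629575/1048576.
Numerically: E[X] ≈ 2.50776.

E[X] = C(31,7)·2^(1−C(7,2)) = 2629575/1048576 ≈ 2.50776.


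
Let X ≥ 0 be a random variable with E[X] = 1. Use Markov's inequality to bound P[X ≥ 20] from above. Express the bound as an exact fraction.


μ = E[X] = 1, a = 20.
Markov: P[X ≥ 20] ≤ μ/a = (1)/20 = 1/20.
Numerically: ≈ 0.050000.
(Since a = 20 > μ = 1.000000, the bound 1/20 is < 1 and informative.)

P[X ≥ 20] ≤ 1/20 ≈ 0.050000.


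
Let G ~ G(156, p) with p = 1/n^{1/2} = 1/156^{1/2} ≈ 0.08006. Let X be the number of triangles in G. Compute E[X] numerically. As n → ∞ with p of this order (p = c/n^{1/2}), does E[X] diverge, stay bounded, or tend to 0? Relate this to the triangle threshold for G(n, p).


Number of potential triangles: C(156, 3) = 620620.
Each occurs with probability p³ ≈ (0.08006)³ ≈ 5.132313e-04.
By linearity: E[X] = C(156, 3)·p³ ≈ 620620 · 5.132313e-04 ≈ 318.5216.
Since α = 1/2 < 1, p = c/n^{1/2} ≫ 1/n is above the triangle threshold p ~ 1/n. Asymptotically E[X] ~ (c³/6)·n^{3(1−α)} = (1³/6)·n^{1.5} → ∞; triangles are abundant w.h.p.

E[X] ≈ 318.5216; in regime p = Θ(1/n^{1/2}) E[X] diverges (above the triangle threshold p ~ 1/n).


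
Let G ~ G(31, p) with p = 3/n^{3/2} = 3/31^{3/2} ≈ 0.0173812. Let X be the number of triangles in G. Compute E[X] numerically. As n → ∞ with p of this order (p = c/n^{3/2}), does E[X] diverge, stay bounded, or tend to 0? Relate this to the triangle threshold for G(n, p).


Number of potential triangles: C(31, 3) = 4495.
Each occurs with probability p³ ≈ (0.0173812)³ ≈ 5.25092895e-06.
By linearity: E[X] = C(31, 3)·p³ ≈ 4495 · 5.25092895e-06 ≈ 0.023603.
Since α = 3/2 > 1, p = c/n^{3/2} = o(1/n) is below the triangle threshold p ~ 1/n. Asymptotically E[X] ~ (c³/6)·n^{3(1−α)} = (3³/6)·n^{-1.5} → 0, so by Markov's inequality G has no triangles w.h.p.

E[X] ≈ 0.023603; in regime p = Θ(1/n^{3/2}) E[X] tends to 0 (below the triangle threshold p ~ 1/n).


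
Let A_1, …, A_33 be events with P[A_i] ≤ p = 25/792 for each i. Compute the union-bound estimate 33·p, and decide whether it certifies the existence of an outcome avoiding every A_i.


Union bound: P[∪_{i=1}^{33} A_i] ≤ Σ_i P[A_i] ≤ 33·p = 33·(25/792) = 25/24.
Numerically: 25/24 ≈ 1.0417.
Is 25/24 < 1? NO.
Since the bound 25/24 is ≥ 1, the union bound is uninformative here; it does NOT by itself certify existence.

33·p = 25/24 ≈ 1.0417; existence NOT certified by the union bound.


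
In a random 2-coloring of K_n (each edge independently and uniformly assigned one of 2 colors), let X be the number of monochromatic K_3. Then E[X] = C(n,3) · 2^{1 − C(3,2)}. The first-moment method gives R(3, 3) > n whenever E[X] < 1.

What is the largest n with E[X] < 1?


We need C(n, 3) · 2^{1 − 3} < 1, i.e. C(n, 3) < 2^{3 − 1} = 4.
Check values of n near the boundary:
  n = 3: C(3, 3) = 1; 1 < 4? YES
  n = 4: C(4, 3) = 4; 4 < 4? NO
  n = 5: C(5, 3) = 10; 10 < 4? NO
The largest n with C(n, 3) < 4 is n = 3 (where E[X] = 1/4 ≈ 0.250000). Hence R(3, 3) > 3, i.e. R(3, 3) ≥ 4.

Largest n = 3; hence R(3, 3) > 3.


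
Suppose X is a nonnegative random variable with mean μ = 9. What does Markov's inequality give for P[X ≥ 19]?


μ = E[X] = 9, a = 19.
Markov: P[X ≥ 19] ≤ μ/a = (9)/19 = 9/19.
Numerically: ≈ 0.473684.
(Since a = 19 > μ = 9.000000, the bound 9/19 is < 1 and informative.)

P[X ≥ 19] ≤ 9/19 ≈ 0.473684.


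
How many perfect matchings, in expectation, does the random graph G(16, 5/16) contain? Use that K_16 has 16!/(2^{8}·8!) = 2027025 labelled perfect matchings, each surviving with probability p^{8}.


K_16 has 16!/(2^{8}·8!) = 2027025 labelled perfect matchings.
For each such perfect matching H, let X_H = 1 if all 8 edges of H are present in G. Then P[X_H = 1] = p^{8} = (5/16)^{8} = 390625/4294967296.
By linearity of expectation: E[X] = Σ_H E[X_H] = 2027025 · p^{8} = 2027025 · 390625/4294967296 = 791806640625/4294967296.
Numerically: E[X] ≈ 184.36.

E[X] = 2027025 · (5/16)^{8} = 791806640625/4294967296 ≈ 184.36.


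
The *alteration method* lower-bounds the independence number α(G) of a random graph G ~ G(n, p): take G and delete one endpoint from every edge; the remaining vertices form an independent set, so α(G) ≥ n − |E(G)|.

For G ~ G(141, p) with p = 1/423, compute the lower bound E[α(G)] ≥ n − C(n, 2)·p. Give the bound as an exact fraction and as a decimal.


E[|E(G)|] = C(141, 2)·p = 9870 · (1/423) = 70/3.
E[α(G)] ≥ n − E[|E(G)|] = 141 − 70/3 = 353/3.
Numerically: ≈ 117.66667.
(This is only a lower bound; the true E[α(G)] may be larger.)

E[α(G)] ≥ 353/3 ≈ 117.66667.


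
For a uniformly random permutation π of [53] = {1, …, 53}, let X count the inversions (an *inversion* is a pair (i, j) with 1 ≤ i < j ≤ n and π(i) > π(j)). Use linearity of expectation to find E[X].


Write X = Σ X_I over the C(53, 2) = 1378 pairs i < j, with X_I the indicator of one inversion.
There are 1378 indicators.
For each fixed pair i < j, the values π(i) and π(j) are two distinct elements of {1, …, 53} in uniformly random order; by symmetry P[π(i) > π(j)] = 1/2.
By linearity: E[X] = 1378 · (1/2) = C(53, 2) · (1/2) = 1378/2 = 689 ≈ 689.000.

E[X] = 689 = 689.000.


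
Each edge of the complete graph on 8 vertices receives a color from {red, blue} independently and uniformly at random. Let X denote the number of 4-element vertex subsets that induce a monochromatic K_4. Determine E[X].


Let X = Σ_S X_S over the C(8, 4) = 70 subsets S of size 4, where X_S = 1 if the K_4 on S is monochromatic.
For a fixed S, the K_4 on S has C(4, 2) = 6 edges. P[all 6 edges red] = (1/2)^6, and likewise for blue, so P[monochromatic] = 2·(1/2)^6 = 2^{1 − 6} = 1/32.
By linearity of expectation: E[X] = C(8, 4) · 2^{1 − 6} = 70 · 1/32 = 35/16.
Numerically: E[X] ≈ 2.1875.

E[X] = C(8,4)·2^(1−C(4,2)) = 35/16 ≈ 2.1875.


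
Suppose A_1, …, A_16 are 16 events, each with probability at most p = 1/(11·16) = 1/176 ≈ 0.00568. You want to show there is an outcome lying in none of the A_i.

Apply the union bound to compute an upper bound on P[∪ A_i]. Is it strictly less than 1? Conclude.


Union bound: P[∪_{i=1}^{16} A_i] ≤ Σ_i P[A_i] ≤ 16·p = 16·(1/176) = 1/11.
Numerically: 1/11 ≈ 0.09091.
Is 1/11 < 1? YES.
Since P[∪ A_i] ≤ 1/11 < 1, the complement has P[∩ A_i^c] ≥ 1 − 1/11 = 10/11 > 0, so some outcome avoids every A_i.

16·p = 1/11 ≈ 0.09091; existence CERTIFIED by the union bound.


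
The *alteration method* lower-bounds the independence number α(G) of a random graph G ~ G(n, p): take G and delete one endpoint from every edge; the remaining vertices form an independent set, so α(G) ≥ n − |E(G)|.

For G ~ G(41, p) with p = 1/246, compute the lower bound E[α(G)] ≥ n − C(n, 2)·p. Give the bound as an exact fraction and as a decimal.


E[|E(G)|] = C(41, 2)·p = 820 · (1/246) = 10/3.
E[α(G)] ≥ n − E[|E(G)|] = 41 − 10/3 = 113/3.
Numerically: ≈ 37.667.
(This is only a lower bound; the true E[α(G)] may be larger.)

E[α(G)] ≥ 113/3 ≈ 37.667.


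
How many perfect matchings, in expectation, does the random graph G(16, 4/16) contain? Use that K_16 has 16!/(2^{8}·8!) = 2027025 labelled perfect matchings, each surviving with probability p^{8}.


K_16 has 16!/(2^{8}·8!) = 2027025 labelled perfect matchings.
For each such perfect matching H, let X_H = 1 if all 8 edges of H are present in G. Then P[X_H = 1] = p^{8} = (1/4)^{8} = 1/65536.
By linearity of expectation: E[X] = Σ_H E[X_H] = 2027025 · p^{8} = 2027025 · 1/65536 = 2027025/65536.
Numerically: E[X] ≈ 30.93.

E[X] = 2027025 · (1/4)^{8} = 2027025/65536 ≈ 30.93.


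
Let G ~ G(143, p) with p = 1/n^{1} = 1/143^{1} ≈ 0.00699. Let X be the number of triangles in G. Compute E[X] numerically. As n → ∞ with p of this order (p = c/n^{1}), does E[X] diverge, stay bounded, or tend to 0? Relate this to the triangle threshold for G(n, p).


Number of potential triangles: C(143, 3) = 477191.
Each occurs with probability p³ ≈ (0.00699)³ ≈ 3.41973e-07.
By linearity: E[X] = C(143, 3)·p³ ≈ 477191 · 3.41973e-07 ≈ 0.163.
Here α = 1, so p = 1/n is exactly at the triangle threshold p ~ 1/n. Asymptotically E[X] → c³/6 = 1³/6 = 1/6 ≈ 0.167, a bounded constant. In this regime the triangle count is asymptotically Poisson(c³/6).

E[X] ≈ 0.163; in regime p = Θ(1/n^{1}) E[X] stays bounded (at the triangle threshold p ~ 1/n).


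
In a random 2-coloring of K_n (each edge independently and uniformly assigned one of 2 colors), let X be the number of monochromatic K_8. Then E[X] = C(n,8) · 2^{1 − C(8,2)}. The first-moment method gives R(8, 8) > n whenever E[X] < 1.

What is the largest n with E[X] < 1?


We need C(n, 8) · 2^{1 − 28} < 1, i.e. C(n, 8) < 2^{28 − 1} = 134217728.
Check values of n near the boundary:
  n = 38: C(38, 8) = 48903492; 48903492 < 134217728? YES
  n = 39: C(39, 8) = 61523748; 61523748 < 134217728? YES
  n = 40: C(40, 8) = 76904685; 76904685 < 134217728? YES
  n = 41: C(41, 8) = 95548245; 95548245 < 134217728? YES
  n = 42: C(42, 8) = 118030185; 118030185 < 134217728? YES
  n = 43: C(43, 8) = 145008513; 145008513 < 134217728? NO
  n = 44: C(44, 8) = 177232627; 177232627 < 134217728? NO
  n = 45: C(45, 8) = 215553195; 215553195 < 134217728? NO
The largest n with C(n, 8) < 134217728 is n = 42 (where E[X] = 118030185/134217728 ≈ 0.8794). Hence R(8, 8) > 42, i.e. R(8, 8) ≥ 43.

Largest n = 42; hence R(8, 8) > 42.


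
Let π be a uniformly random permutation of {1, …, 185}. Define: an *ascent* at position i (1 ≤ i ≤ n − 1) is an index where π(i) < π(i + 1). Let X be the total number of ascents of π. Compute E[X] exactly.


Write X = Σ X_I over i = 1, …, 184, with X_I the indicator of one ascent.
There are 184 indicators.
For each fixed i, the pair (π(i), π(i+1)) is a uniformly random ordered pair of distinct values from {1, …, 185}; by symmetry P[π(i) < π(i+1)] = 1/2.
By linearity: E[X] = 184 · (1/2) = (185 − 1) · (1/2) = 92 ≈ 92.000.

E[X] = 92 = 92.000.


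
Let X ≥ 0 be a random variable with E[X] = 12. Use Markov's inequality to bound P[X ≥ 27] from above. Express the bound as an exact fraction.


μ = E[X] = 12, a = 27.
Markov: P[X ≥ 27] ≤ μ/a = (12)/27 = 4/9.
Numerically: ≈ 0.44444.
(Since a = 27 > μ = 12.00000, the bound 4/9 is < 1 and informative.)

P[X ≥ 27] ≤ 4/9 ≈ 0.44444.


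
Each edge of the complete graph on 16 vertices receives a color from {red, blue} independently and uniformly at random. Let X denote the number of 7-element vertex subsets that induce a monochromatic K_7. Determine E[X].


Let X = Σ_S X_S over the C(16, 7) = 11440 subsets S of size 7, where X_S = 1 if the K_7 on S is monochromatic.
For a fixed S, the K_7 on S has C(7, 2) = 21 edges. P[all 21 edges red] = (1/2)^21, and likewise for blue, so P[monochromatic] = 2·(1/2)^21 = 2^{1 − 21} = 1/1048576.
Summing: E[X] = C(16, 7) · 2^{1 − 21} = 11440 · 1/1048576 = 715/65536.
Numerically: E[X] ≈ 0.01091.

E[X] = C(16,7)·2^(1−C(7,2)) = 715/65536 ≈ 0.01091.


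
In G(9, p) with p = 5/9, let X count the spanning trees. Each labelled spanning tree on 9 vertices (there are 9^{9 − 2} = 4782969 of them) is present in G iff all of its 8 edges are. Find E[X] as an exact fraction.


K_9 has 9^{9 − 2} = 4782969 labelled spanning trees.
For each such spanning tree H, let X_H = 1 if all 8 edges of H are present in G. Then P[X_H = 1] = p^{8} = (5/9)^{8} = 390625/43046721.
Summing the indicators: E[X] = Σ_H E[X_H] = 4782969 · p^{8} = 4782969 · 390625/43046721 = 390625/9.
Numerically: E[X] ≈ 43403.

E[X] = 4782969 · (5/9)^{8} = 390625/9 ≈ 43403.


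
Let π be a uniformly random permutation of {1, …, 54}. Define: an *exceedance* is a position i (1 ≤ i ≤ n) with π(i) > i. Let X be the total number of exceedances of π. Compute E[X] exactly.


Write X = Σ_{i=1}^{54} X_i, where X_i = 1_{π(i) > i}.
For each fixed i, π(i) is uniform over {1, …, 54} (marginal of a uniform permutation), so P[π(i) > i] = (n − i)/n. Summing: Σ_{i=1}^{54} (n − i)/n = (0 + 1 + … + 53)/54 = 54(54 − 1)/(2·54) = (54 − 1)/2.
Hence E[X] = Σ_{i=1}^{54} (54 − i)/54 = 53/2 ≈ 26.50000.

E[X] = 53/2 = 26.50000.


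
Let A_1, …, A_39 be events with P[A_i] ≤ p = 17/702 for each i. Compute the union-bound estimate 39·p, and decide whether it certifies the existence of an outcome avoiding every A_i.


Union bound: P[∪_{i=1}^{39} A_i] ≤ Σ_i P[A_i] ≤ 39·p = 39·(17/702) = 17/18.
Numerically: 17/18 ≈ 0.944444.
Is 17/18 < 1? YES.
Since P[∪ A_i] ≤ 17/18 < 1, the complement has P[∩ A_i^c] ≥ 1 − 17/18 = 1/18 > 0, so some outcome avoids every A_i.

39·p = 17/18 ≈ 0.944444; existence CERTIFIED by the union bound.


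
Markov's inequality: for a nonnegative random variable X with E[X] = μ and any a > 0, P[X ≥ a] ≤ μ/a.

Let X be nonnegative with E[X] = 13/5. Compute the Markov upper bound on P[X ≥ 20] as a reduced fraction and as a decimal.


μ = E[X] = 13/5, a = 20.
Markov: P[X ≥ 20] ≤ μ/a = (13/5)/20 = 13/100.
Numerically: ≈ 0.1300.
(Since a = 20 > μ = 2.6000, the bound 13/100 is < 1 and informative.)

P[X ≥ 20] ≤ 13/100 ≈ 0.1300.


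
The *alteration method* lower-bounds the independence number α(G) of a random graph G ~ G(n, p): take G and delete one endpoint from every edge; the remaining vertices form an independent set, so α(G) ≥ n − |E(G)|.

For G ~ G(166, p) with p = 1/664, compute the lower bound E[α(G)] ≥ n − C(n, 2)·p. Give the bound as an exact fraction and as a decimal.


E[|E(G)|] = C(166, 2)·p = 13695 · (1/664) = 165/8.
E[α(G)] ≥ n − E[|E(G)|] = 166 − 165/8 = 1163/8.
Numerically: ≈ 145.3750.
(This is only a lower bound; the true E[α(G)] may be larger.)

E[α(G)] ≥ 1163/8 ≈ 145.3750.


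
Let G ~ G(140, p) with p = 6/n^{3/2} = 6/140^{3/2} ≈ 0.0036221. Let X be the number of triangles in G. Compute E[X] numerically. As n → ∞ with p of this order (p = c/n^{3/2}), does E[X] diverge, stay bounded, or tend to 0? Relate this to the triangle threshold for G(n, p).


Number of potential triangles: C(140, 3) = 447580.
Each occurs with probability p³ ≈ (0.0036221)³ ≈ 4.7520127e-08.
By linearity: E[X] = C(140, 3)·p³ ≈ 447580 · 4.7520127e-08 ≈ 0.02127.
Since α = 3/2 > 1, p = c/n^{3/2} = o(1/n) is below the triangle threshold p ~ 1/n. Asymptotically E[X] ~ (c³/6)·n^{3(1−α)} = (6³/6)·n^{-1.5} → 0, so by Markov's inequality G has no triangles w.h.p.

E[X] ≈ 0.02127; in regime p = Θ(1/n^{3/2}) E[X] tends to 0 (below the triangle threshold p ~ 1/n).


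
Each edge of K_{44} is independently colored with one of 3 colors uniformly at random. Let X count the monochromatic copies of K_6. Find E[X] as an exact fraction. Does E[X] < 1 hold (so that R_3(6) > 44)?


E[X] = C(44, 6) · 3^{1 − 15} = 7059052 · 3^{−14} = 7059052/4782969.
As a reduced fraction: E[X] = 7059052/4782969 ≈ 1.4759.
Is E[X] < 1? NO.
Since E[X] ≥ 1, the first-moment bound is inconclusive at n = 44; it does NOT by itself certify R_3(6) > 44.

E[X] = 7059052/4782969 ≈ 1.4759; E[X] ≥ 1; first-moment method inconclusive here.


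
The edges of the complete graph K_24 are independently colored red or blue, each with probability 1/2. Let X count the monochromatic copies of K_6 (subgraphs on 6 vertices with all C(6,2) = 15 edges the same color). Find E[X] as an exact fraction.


Let X = Σ_S X_S over the C(24, 6) = 134596 subsets S of size 6, where X_S = 1 if the K_6 on S is monochromatic.
For a fixed S, the K_6 on S has C(6, 2) = 15 edges. P[all 15 edges red] = (1/2)^15, and likewise for blue, so P[monochromatic] = 2·(1/2)^15 = 2^{1 − 15} = 1/16384.
By linearity of expectation: E[X] = C(24, 6) · 2^{1 − 15} = 134596 · 1/16384 = 33649/4096.
Numerically: E[X] ≈ 8.215088.

E[X] = C(24,6)·2^(1−C(6,2)) = 33649/4096 ≈ 8.215088.


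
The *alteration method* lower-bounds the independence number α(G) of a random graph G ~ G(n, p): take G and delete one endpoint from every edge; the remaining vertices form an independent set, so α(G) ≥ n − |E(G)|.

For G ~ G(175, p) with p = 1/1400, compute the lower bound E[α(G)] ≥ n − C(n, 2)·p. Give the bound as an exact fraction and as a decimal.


E[|E(G)|] = C(175, 2)·p = 15225 · (1/1400) = 87/8.
E[α(G)] ≥ n − E[|E(G)|] = 175 − 87/8 = 1313/8.
Numerically: ≈ 164.12500.
(This is only a lower bound; the true E[α(G)] may be larger.)

E[α(G)] ≥ 1313/8 ≈ 164.12500.


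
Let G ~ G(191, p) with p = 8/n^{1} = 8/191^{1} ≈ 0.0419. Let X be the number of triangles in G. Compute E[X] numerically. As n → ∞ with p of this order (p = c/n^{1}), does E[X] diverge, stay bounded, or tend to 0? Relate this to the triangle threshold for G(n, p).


Number of potential triangles: C(191, 3) = 1143135.
Each occurs with probability p³ ≈ (0.0419)³ ≈ 7.34801e-05.
By linearity: E[X] = C(191, 3)·p³ ≈ 1143135 · 7.34801e-05 ≈ 83.998.
Here α = 1, so p = 8/n is exactly at the triangle threshold p ~ 1/n. Asymptotically E[X] → c³/6 = 8³/6 = 256/3 ≈ 85.333, a bounded constant. In this regime the triangle count is asymptotically Poisson(c³/6).

E[X] ≈ 83.998; in regime p = Θ(1/n^{1}) E[X] stays bounded (at the triangle threshold p ~ 1/n).


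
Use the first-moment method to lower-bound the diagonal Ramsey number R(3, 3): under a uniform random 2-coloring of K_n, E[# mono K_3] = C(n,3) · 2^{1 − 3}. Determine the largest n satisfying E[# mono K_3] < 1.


We need C(n, 3) · 2^{1 − 3} < 1, i.e. C(n, 3) < 2^{3 − 1} = 4.
Check values of n near the boundary:
  n = 3: C(3, 3) = 1; 1 < 4? YES
  n = 4: C(4, 3) = 4; 4 < 4? NO
The largest n with C(n, 3) < 4 is n = 3 (where E[X] = 1/4 ≈ 0.250). Hence R(3, 3) > 3, i.e. R(3, 3) ≥ 4.

Largest n = 3; hence R(3, 3) > 3.


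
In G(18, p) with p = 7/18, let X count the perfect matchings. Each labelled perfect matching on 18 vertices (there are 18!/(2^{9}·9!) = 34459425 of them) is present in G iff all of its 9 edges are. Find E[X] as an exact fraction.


K_18 has 18!/(2^{9}·9!) = 34459425 labelled perfect matchings.
For each such perfect matching H, let X_H = 1 if all 9 edges of H are present in G. Then P[X_H = 1] = p^{9} = (7/18)^{9} = 40353607/198359290368.
By linearity: E[X] = Σ_H E[X_H] = 34459425 · p^{9} = 34459425 · 40353607/198359290368 = 17167433257975/2448880128.
Numerically: E[X] ≈ 7010.3.

E[X] = 34459425 · (7/18)^{9} = 17167433257975/2448880128 ≈ 7010.3.


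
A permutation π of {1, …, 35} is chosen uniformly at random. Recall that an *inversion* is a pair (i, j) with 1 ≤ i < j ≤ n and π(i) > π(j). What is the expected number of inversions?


Write X = Σ X_I over the C(35, 2) = 595 pairs i < j, with X_I the indicator of one inversion.
There are 595 indicators.
For each fixed pair i < j, the values π(i) and π(j) are two distinct elements of {1, …, 35} in uniformly random order; by symmetry P[π(i) > π(j)] = 1/2.
By linearity: E[X] = 595 · (1/2) = C(35, 2) · (1/2) = 595/2 = 595/2 ≈ 297.50000.

E[X] = 595/2 = 297.50000.


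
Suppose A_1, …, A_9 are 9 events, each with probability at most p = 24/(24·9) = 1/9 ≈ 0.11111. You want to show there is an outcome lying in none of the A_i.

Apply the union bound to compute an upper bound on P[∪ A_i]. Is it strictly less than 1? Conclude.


Union bound: P[∪_{i=1}^{9} A_i] ≤ Σ_i P[A_i] ≤ 9·p = 9·(1/9) = 1.
Numerically: 1 ≈ 1.00000.
Is 1 < 1? NO.
Since the bound 1 is ≥ 1, the union bound is uninformative here; it does NOT by itself certify existence.

9·p = 1 ≈ 1.00000; existence NOT certified by the union bound.


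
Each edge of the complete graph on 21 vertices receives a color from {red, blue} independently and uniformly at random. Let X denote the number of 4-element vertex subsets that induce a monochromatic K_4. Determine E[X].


Let X = Σ_S X_S over the C(21, 4) = 5985 subsets S of size 4, where X_S = 1 if the K_4 on S is monochromatic.
For a fixed S, the K_4 on S has C(4, 2) = 6 edges. P[all 6 edges red] = (1/2)^6, and likewise for blue, so P[monochromatic] = 2·(1/2)^6 = 2^{1 − 6} = 1/32.
By linearity: E[X] = C(21, 4) · 2^{1 − 6} = 5985 · 1/32 = 5985/32.
Numerically: E[X] ≈ 187.03125.

E[X] = C(21,4)·2^(1−C(4,2)) = 5985/32 ≈ 187.03125.


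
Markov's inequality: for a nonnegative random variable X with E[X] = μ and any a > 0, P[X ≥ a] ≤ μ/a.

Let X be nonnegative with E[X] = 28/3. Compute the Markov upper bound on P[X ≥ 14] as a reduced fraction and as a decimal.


μ = E[X] = 28/3, a = 14.
Markov: P[X ≥ 14] ≤ μ/a = (28/3)/14 = 2/3.
Numerically: ≈ 0.667.
(Since a = 14 > μ = 9.333, the bound 2/3 is < 1 and informative.)

P[X ≥ 14] ≤ 2/3 ≈ 0.667.


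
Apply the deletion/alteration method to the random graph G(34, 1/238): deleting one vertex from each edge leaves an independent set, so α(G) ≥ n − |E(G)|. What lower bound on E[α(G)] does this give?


E[|E(G)|] = C(34, 2)·p = 561 · (1/238) = 33/14.
E[α(G)] ≥ n − E[|E(G)|] = 34 − 33/14 = 443/14.
Numerically: ≈ 31.6429.
(This is only a lower bound; the true E[α(G)] may be larger.)

E[α(G)] ≥ 443/14 ≈ 31.6429.


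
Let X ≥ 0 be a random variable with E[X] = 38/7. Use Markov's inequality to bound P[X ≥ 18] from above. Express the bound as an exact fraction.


μ = E[X] = 38/7, a = 18.
Markov: P[X ≥ 18] ≤ μ/a = (38/7)/18 = 19/63.
Numerically: ≈ 0.3016.
(Since a = 18 > μ = 5.4286, the bound 19/63 is < 1 and informative.)

P[X ≥ 18] ≤ 19/63 ≈ 0.3016.


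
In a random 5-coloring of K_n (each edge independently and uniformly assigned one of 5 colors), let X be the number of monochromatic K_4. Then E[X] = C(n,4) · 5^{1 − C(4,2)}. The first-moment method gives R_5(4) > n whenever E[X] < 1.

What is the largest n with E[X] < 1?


We need C(n, 4) · 5^{1 − 6} < 1, i.e. C(n, 4) < 5^{6 − 1} = 3125.
Check values of n near the boundary:
  n = 13: C(13, 4) = 715; 715 < 3125? YES
  n = 14: C(14, 4) = 1001; 1001 < 3125? YES
  n = 15: C(15, 4) = 1365; 1365 < 3125? YES
  n = 16: C(16, 4) = 1820; 1820 < 3125? YES
  n = 17: C(17, 4) = 2380; 2380 < 3125? YES
  n = 18: C(18, 4) = 3060; 3060 < 3125? YES
  n = 19: C(19, 4) = 3876; 3876 < 3125? NO
  n = 20: C(20, 4) = 4845; 4845 < 3125? NO
The largest n with C(n, 4) < 3125 is n = 18 (where E[X] = 612/625 ≈ 0.9792000). Hence R_5(4) > 18, i.e. R_5(4) ≥ 19.

Largest n = 18; hence R_5(4) > 18.


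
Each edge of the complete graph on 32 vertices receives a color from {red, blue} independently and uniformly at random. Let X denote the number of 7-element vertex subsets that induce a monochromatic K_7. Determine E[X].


Let X = Σ_S X_S over the C(32, 7) = 3365856 subsets S of size 7, where X_S = 1 if the K_7 on S is monochromatic.
For a fixed S, the K_7 on S has C(7, 2) = 21 edges. P[all 21 edges red] = (1/2)^21, and likewise for blue, so P[monochromatic] = 2·(1/2)^21 = 2^{1 − 21} = 1/1048576.
By linearity: E[X] = C(32, 7) · 2^{1 − 21} = 3365856 · 1/1048576 = 105183/32768.
Numerically: E[X] ≈ 3.209930.

E[X] = C(32,7)·2^(1−C(7,2)) = 105183/32768 ≈ 3.209930.


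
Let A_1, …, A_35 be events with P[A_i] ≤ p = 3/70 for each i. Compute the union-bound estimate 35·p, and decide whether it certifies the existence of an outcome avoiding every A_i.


Union bound: P[∪_{i=1}^{35} A_i] ≤ Σ_i P[A_i] ≤ 35·p = 35·(3/70) = 3/2.
Numerically: 3/2 ≈ 1.5000000.
Is 3/2 < 1? NO.
Since the bound 3/2 is ≥ 1, the union bound is uninformative here; it does NOT by itself certify existence.

35·p = 3/2 ≈ 1.5000000; existence NOT certified by the union bound.


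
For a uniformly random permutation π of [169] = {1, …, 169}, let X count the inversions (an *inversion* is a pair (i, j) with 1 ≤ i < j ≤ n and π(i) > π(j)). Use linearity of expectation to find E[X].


Write X = Σ X_I over the C(169, 2) = 14196 pairs i < j, with X_I the indicator of one inversion.
There are 14196 indicators.
For each fixed pair i < j, the values π(i) and π(j) are two distinct elements of {1, …, 169} in uniformly random order; by symmetry P[π(i) > π(j)] = 1/2.
By linearity: E[X] = 14196 · (1/2) = C(169, 2) · (1/2) = 14196/2 = 7098 ≈ 7098.000.

E[X] = 7098 = 7098.000.


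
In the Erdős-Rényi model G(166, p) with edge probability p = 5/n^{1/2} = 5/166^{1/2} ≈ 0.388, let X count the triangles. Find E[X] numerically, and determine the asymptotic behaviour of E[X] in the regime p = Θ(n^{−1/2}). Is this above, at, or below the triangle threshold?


Number of potential triangles: C(166, 3) = 748660.
Each occurs with probability p³ ≈ (0.388)³ ≈ 5.84451e-02.
By linearity: E[X] = C(166, 3)·p³ ≈ 748660 · 5.84451e-02 ≈ 43755.486.
Since α = 1/2 < 1, p = c/n^{1/2} ≫ 1/n is above the triangle threshold p ~ 1/n. Asymptotically E[X] ~ (c³/6)·n^{3(1−α)} = (5³/6)·n^{1.5} → ∞; triangles are abundant w.h.p.

E[X] ≈ 43755.486; in regime p = Θ(1/n^{1/2}) E[X] diverges (above the triangle threshold p ~ 1/n).


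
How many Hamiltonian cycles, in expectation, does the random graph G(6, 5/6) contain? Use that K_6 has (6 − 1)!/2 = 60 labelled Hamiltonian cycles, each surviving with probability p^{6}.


K_6 has (6 − 1)!/2 = 60 labelled Hamiltonian cycles.
For each such Hamiltonian cycle H, let X_H = 1 if all 6 edges of H are present in G. Then P[X_H = 1] = p^{6} = (5/6)^{6} = 15625/46656.
By linearity: E[X] = Σ_H E[X_H] = 60 · p^{6} = 60 · 15625/46656 = 78125/3888.
Numerically: E[X] ≈ 20.09.

E[X] = 60 · (5/6)^{6} = 78125/3888 ≈ 20.09.


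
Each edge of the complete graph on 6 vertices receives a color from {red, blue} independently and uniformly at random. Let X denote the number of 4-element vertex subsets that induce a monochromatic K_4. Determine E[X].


Let X = Σ_S X_S over the C(6, 4) = 15 subsets S of size 4, where X_S = 1 if the K_4 on S is monochromatic.
For a fixed S, the K_4 on S has C(4, 2) = 6 edges. P[all 6 edges red] = (1/2)^6, and likewise for blue, so P[monochromatic] = 2·(1/2)^6 = 2^{1 − 6} = 1/32.
Summing: E[X] = C(6, 4) · 2^{1 − 6} = 15 · 1/32 = 15/32.
Numerically: E[X] ≈ 0.469.

E[X] = C(6,4)·2^(1−C(4,2)) = 15/32 ≈ 0.469.


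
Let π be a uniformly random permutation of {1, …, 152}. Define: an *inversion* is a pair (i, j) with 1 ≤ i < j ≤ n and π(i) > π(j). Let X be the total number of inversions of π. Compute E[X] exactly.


Write X = Σ X_I over the C(152, 2) = 11476 pairs i < j, with X_I the indicator of one inversion.
There are 11476 indicators.
For each fixed pair i < j, the values π(i) and π(j) are two distinct elements of {1, …, 152} in uniformly random order; by symmetry P[π(i) > π(j)] = 1/2.
By linearity: E[X] = 11476 · (1/2) = C(152, 2) · (1/2) = 11476/2 = 5738 ≈ 5738.00000.

E[X] = 5738 = 5738.00000.


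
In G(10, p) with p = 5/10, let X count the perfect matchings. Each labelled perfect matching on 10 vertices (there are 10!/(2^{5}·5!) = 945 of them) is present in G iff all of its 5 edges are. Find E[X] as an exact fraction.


K_10 has 10!/(2^{5}·5!) = 945 labelled perfect matchings.
For each such perfect matching H, let X_H = 1 if all 5 edges of H are present in G. Then P[X_H = 1] = p^{5} = (1/2)^{5} = 1/32.
Summing the indicators: E[X] = Σ_H E[X_H] = 945 · p^{5} = 945 · 1/32 = 945/32.
Numerically: E[X] ≈ 29.53.

E[X] = 945 · (1/2)^{5} = 945/32 ≈ 29.53.
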